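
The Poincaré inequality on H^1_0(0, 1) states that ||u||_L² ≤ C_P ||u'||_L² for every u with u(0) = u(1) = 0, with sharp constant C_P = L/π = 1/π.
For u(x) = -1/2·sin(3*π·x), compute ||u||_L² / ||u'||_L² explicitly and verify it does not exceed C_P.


||u||_L² / ||u'||_L² = 1/(3*π) < C_P = 1/π.

u(x) = -1/2·sin(3*π·x), so u'(x) = -3*π*cos(3*π*x)/2.
Writing u(x) = A·sin(kπx/L) with A = -1/2 and k = 3, use ∫_0^L sin²(kπx/L) dx = L/2 and ∫_0^L cos²(kπx/L) dx = L/2.
u² = 1/4·sin²(3*π·x) and (u')² = 9*π^2/4·cos²(3*π·x), and each of sin², cos² integrates to L/2 = 1/2 over (0, 1).
∫_0^1 u² dx = 1/8, so ||u||_L² = sqrt(2)/4.
∫_0^1 (u')² dx = 9*π^2/8, so ||u'||_L² = 3*sqrt(2)*π/4.
Ratio ||u||_L² / ||u'||_L² = 1/(3*π).
Sharp Poincaré constant on H^1_0(0, 1) is C_P = L/π = 1/π, achieved by sin(π·x).
This is the k = 3 harmonic; the ratio L/(kπ) is strictly less than C_P = L/π, consistent with the sharp inequality ||u||_L² ≤ C_P ||u'||_L².


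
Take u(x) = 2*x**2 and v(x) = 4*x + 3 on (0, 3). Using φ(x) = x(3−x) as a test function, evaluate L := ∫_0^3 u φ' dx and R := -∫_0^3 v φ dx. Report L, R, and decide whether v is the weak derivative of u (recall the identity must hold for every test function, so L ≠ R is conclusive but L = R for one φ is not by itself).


LHS = -27, RHS = -81/2. No, v is not the weak derivative of u.

u(x) = 2*x**2, classical derivative u'(x) = 4*x.
φ(x) = x(3−x), so φ'(x) = 3 - 2*x.
Note φ(0) = φ(3) = 0, so the boundary term u·φ vanishes.
LHS = ∫_0^3 u(x) φ'(x) dx = ∫_0^3 (-4*x^3 + 6*x^2) dx. Term by term:
  ∫_0^3 -4*x^3 dx = -81;  ∫_0^3 6*x^2 dx = 54.
Sum: -81 + 54 = -27.
So LHS = -27.
∫_0^3 v(x) φ(x) dx = ∫_0^3 (-4*x^3 + 9*x^2 + 9*x) dx. Term by term:
  ∫_0^3 -4*x^3 dx = -81;  ∫_0^3 9*x^2 dx = 81;  ∫_0^3 9*x dx = 81/2.
Sum: -81 + 81 + 81/2 = 81/2.
So RHS = -∫_0^3 v(x) φ(x) dx = -81/2.
LHS − RHS = 27/2 ≠ 0, so the identity fails.
(For a valid weak derivative the identity must hold for EVERY test function, in particular this one. The failure shows v is NOT the weak derivative of u.)
Correct weak derivative would be u'(x) = 4*x.


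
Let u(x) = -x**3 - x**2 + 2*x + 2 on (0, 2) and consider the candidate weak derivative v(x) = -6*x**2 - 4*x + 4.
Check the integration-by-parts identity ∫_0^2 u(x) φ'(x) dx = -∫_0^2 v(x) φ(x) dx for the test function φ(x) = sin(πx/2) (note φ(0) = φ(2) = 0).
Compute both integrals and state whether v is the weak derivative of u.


LHS = -96/π^3 + 24/π, RHS = -192/π^3 + 48/π. No, v is not the weak derivative of u.

u(x) = -x**3 - x**2 + 2*x + 2, classical derivative u'(x) = -3*x**2 - 2*x + 2.
φ(x) = sin(πx/2), so φ'(x) = π*cos(π*x/2)/2.
Note φ(0) = φ(2) = 0, so the boundary term u·φ vanishes.
LHS = ∫_0^2 u(x) φ'(x) dx = ∫_0^2 (-π*x^3*cos(π*x/2)/2 - π*x^2*cos(π*x/2)/2 + π*x*cos(π*x/2) + π*cos(π*x/2)) dx. Term by term:
  ∫_0^2 π*cos(π*x/2) dx = 0;  ∫_0^2 π*x*cos(π*x/2) dx = -8/π;  ∫_0^2 -π*x^2*cos(π*x/2)/2 dx = 8/π;
  ∫_0^2 -π*x^3*cos(π*x/2)/2 dx = -96/π^3 + 24/π.
Sum: 0 − 8/π + 8/π + -96/π^3 + 24/π = -96/π^3 + 24/π.
So LHS = -96/π^3 + 24/π.
∫_0^2 v(x) φ(x) dx = ∫_0^2 (-6*x^2*sin(π*x/2) - 4*x*sin(π*x/2) + 4*sin(π*x/2)) dx. Term by term:
  ∫_0^2 4*sin(π*x/2) dx = 16/π;  ∫_0^2 -6*x^2*sin(π*x/2) dx = -48/π + 192/π^3;  ∫_0^2 -4*x*sin(π*x/2) dx = -16/π.
Sum: 16/π + -48/π + 192/π^3 − 16/π = -48/π + 192/π^3.
So RHS = -∫_0^2 v(x) φ(x) dx = -192/π^3 + 48/π.
LHS − RHS = -24/π + 96/π^3 ≠ 0, so the identity fails.
(For a valid weak derivative the identity must hold for EVERY test function, in particular this one. The failure shows v is NOT the weak derivative of u.)
Correct weak derivative would be u'(x) = -3*x**2 - 2*x + 2.


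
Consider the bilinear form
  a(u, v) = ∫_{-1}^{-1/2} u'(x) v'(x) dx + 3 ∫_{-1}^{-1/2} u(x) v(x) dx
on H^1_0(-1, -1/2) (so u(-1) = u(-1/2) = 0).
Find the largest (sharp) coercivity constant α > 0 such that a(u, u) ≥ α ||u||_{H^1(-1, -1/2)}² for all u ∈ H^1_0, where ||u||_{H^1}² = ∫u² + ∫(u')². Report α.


α = 1

Coercivity of a(·,·) on H^1_0(-1, -1/2) means a(u, u) ≥ α ||u||_{H^1}² for every u ∈ H^1_0.
The interval has length L = 1/2, and Poincaré/coercivity depend only on L. Here a(u, u) = ∫(u')² + (3)·∫u².
Here c = 3 ≥ 1, so a(u,u) = ∫(u')² + c∫u² ≥ ∫(u')² + ∫u² = ||u||_{H^1}², i.e. α = 1 works. No larger α is possible: a(u,u) ≥ α||u||_{H^1}² means (1−α)∫(u')² ≥ (α−c)∫u², and for the modes u_n = sin(nπ(x−x₀)/L) (x₀ the left endpoint) one has ∫u_n²/∫(u_n')² = (L/(nπ))² → 0, so a(u_n,u_n)/||u_n||_{H^1}² → 1. Hence the optimal constant is α = 1.
Therefore α = 1.


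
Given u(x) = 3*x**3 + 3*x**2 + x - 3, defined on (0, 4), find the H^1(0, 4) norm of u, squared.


||u||_{H^1}^2 = 6303704/105

The H^1 norm (squared) on an interval (0, L) is
  ||u||_{H^1}^2 = ∫_0^L u(x)^2 dx + ∫_0^L u'(x)^2 dx.
Compute u'(x) = 9*x**2 + 6*x + 1.
Then u(x)^2 = 9*x**6 + 18*x**5 + 15*x**4 - 12*x**3 - 17*x**2 - 6*x + 9 and u'(x)^2 = 81*x**4 + 108*x**3 + 54*x**2 + 12*x + 1.
Integrate each monomial from 0 to 4 using ∫_0^4 c·x^n dx = c·4^(n+1)/(n+1):
  ∫_0^4 u(x)^2 dx = ∫_0^4 (9*x^6 + 18*x^5 + 15*x^4 - 12*x^3 - 17*x^2 - 6*x + 9) dx. Term by term:
    ∫_0^4 9*x^6 dx = 147456/7;  ∫_0^4 18*x^5 dx = 12288;  ∫_0^4 15*x^4 dx = 3072;
    ∫_0^4 -12*x^3 dx = -768;  ∫_0^4 -17*x^2 dx = -1088/3;  ∫_0^4 -6*x dx = -48;
    ∫_0^4 9 dx = 36.
  Sum: 147456/7 + 12288 + 3072 − 768 − 1088/3 − 48 + 36 = 740932/21.
  ∫_0^4 u'(x)^2 dx = ∫_0^4 (81*x^4 + 108*x^3 + 54*x^2 + 12*x + 1) dx. Term by term:
    ∫_0^4 81*x^4 dx = 82944/5;  ∫_0^4 108*x^3 dx = 6912;  ∫_0^4 54*x^2 dx = 1152;
    ∫_0^4 12*x dx = 96;  ∫_0^4 1 dx = 4.
  Sum: 82944/5 + 6912 + 1152 + 96 + 4 = 123764/5.
Adding: ||u||_{H^1}^2 = 740932/21 + 123764/5 = 6303704/105.


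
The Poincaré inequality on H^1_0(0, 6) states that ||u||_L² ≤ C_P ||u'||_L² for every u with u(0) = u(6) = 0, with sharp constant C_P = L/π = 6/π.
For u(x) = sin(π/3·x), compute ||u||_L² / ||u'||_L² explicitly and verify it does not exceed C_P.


||u||_L² / ||u'||_L² = 3/π < C_P = 6/π.

u(x) = sin(π/3·x), so u'(x) = π*cos(π*x/3)/3.
Writing u(x) = A·sin(kπx/L) with A = 1 and k = 2, use ∫_0^L sin²(kπx/L) dx = L/2 and ∫_0^L cos²(kπx/L) dx = L/2.
u² = 1·sin²(π/3·x) and (u')² = π^2/9·cos²(π/3·x), and each of sin², cos² integrates to L/2 = 3 over (0, 6).
∫_0^6 u² dx = 3, so ||u||_L² = sqrt(3).
∫_0^6 (u')² dx = π^2/3, so ||u'||_L² = sqrt(3)*π/3.
Ratio ||u||_L² / ||u'||_L² = 3/π.
Sharp Poincaré constant on H^1_0(0, 6) is C_P = L/π = 6/π, achieved by sin(π/6·x).
This is the k = 2 harmonic; the ratio L/(kπ) is strictly less than C_P = L/π, consistent with the sharp inequality ||u||_L² ≤ C_P ||u'||_L².


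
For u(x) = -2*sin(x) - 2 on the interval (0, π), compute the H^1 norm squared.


||u||_{H^1(0,π)}^2 = 16 + 8*π

u'(x) = -2*cos(x).
Expand u² and (u')² and integrate term by term on (0, π), using: for integers n ≥ 1, ∫_0^π sin²(nx) dx = ∫_0^π cos²(nx) dx = π/2; for n ≠ n', ∫_0^π sin(nx)sin(n'x) dx = ∫_0^π cos(nx)cos(n'x) dx = 0; and by product-to-sum, ∫_0^π sin(nx)cos(n'x) dx = ½∫_0^π [sin((n+n')x) + sin((n−n')x)] dx, which is 0 when n+n' is even and 2n/(n²−n'²) when n+n' is odd (it need not vanish on (0, π)). For the constant mode: ∫_0^π 1 dx = π, ∫_0^π cos(nx) dx = 0, ∫_0^π sin(nx) dx = (1−(−1)^n)/n.
  u² squared terms: (-2)²·∫1 dx = 4·π = 4*π;  (-2)²·∫sin(x)² dx = 4·π/2 = 2*π.
  u² cross terms: 2·(-2)·(-2)·∫1·sin(x) dx = 8·(2) = 16.
  So ∫_0^π u² dx = 4*π + 2*π + 16 = 16 + 6*π.
  (u')² squared terms: (-2)²·∫cos(x)² dx = 4·π/2 = 2*π.
  So ∫_0^π (u')² dx = 2*π.
||u||_{H^1}^2 = (16 + 6*π) + (2*π) = 16 + 8*π.


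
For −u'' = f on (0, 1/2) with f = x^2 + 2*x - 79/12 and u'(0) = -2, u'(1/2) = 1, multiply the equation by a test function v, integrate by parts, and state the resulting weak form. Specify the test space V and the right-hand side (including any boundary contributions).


V = H^1(0, 1/2) (v unrestricted at boundary; u is determined up to an additive constant); weak form: ∫_0^1/2 u'v' dx = ∫_0^1/2 (x^2 + 2*x - 79/12) v dx + v(1/2) + 2·v(0) for all v ∈ V.

Multiply both sides by a test function v and integrate from 0 to 1/2:
  ∫_0^1/2 −u''(x) v(x) dx = ∫_0^1/2 f(x) v(x) dx.
Integrate the LHS by parts once:
  ∫_0^1/2 −u'' v dx = −[u'(x) v(x)]_0^1/2 + ∫_0^1/2 u'(x) v'(x) dx.
Thus ∫_0^1/2 u'(x) v'(x) dx = ∫_0^1/2 f(x) v(x) dx + [u'(x) v(x)]_0^1/2.
Choose V so that boundary terms are either known or forced to vanish.
u has inhomogeneous Neumann u'(0) = -2, u'(1/2) = 1. [u' v]_0^1/2 = (1)·v(1/2) − (-2)·v(0) = v(1/2) + 2·v(0). Take V = H^1(0, 1/2); boundary term becomes part of RHS.
Weak formulation: find u (satisfying any essential BC) such that ∫_0^1/2 u'(x) v'(x) dx = ∫_0^1/2 f v dx + v(1/2) + 2·v(0) for all v ∈ V (Neumann data are natural BCs: they enter the RHS as boundary terms).
Substituting f(x) = x^2 + 2*x - 79/12, the right-hand side is ∫_0^1/2 (x^2 + 2*x - 79/12) v dx + v(1/2) + 2·v(0).
Compatibility check (pure Neumann): taking v ≡ 1 ∈ V gives 0 = ∫_0^1/2 f dx + (1) − (-2), i.e. ∫_0^1/2 f dx must equal u'(0) − u'(1/2) = -3. Indeed ∫_0^1/2 (x^2 + 2*x - 79/12) dx = -3, so the data are compatible. The solution is then unique only up to an additive constant (fix it e.g. by requiring ∫_0^1/2 u dx = 0).


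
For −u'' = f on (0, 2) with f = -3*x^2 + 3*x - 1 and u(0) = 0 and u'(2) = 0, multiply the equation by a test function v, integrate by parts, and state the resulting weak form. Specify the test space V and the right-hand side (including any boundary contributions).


V = {v ∈ H^1(0, 2) : v(0) = 0} (test functions vanish at x = 0 where u is specified); weak form: ∫_0^2 u'v' dx = ∫_0^2 (-3*x^2 + 3*x - 1) v dx for all v ∈ V.

Multiply both sides by a test function v and integrate from 0 to 2:
  ∫_0^2 −u''(x) v(x) dx = ∫_0^2 f(x) v(x) dx.
Integrate the LHS by parts once:
  ∫_0^2 −u'' v dx = −[u'(x) v(x)]_0^2 + ∫_0^2 u'(x) v'(x) dx.
Thus ∫_0^2 u'(x) v'(x) dx = ∫_0^2 f(x) v(x) dx + [u'(x) v(x)]_0^2.
Choose V so that boundary terms are either known or forced to vanish.
Mixed BC: u(0) = 0 (Dirichlet) and u'(2) = 0 (Neumann). Define V = {v ∈ H^1(0, 2) : v(0) = 0}. Then [u' v]_0^2 = u'(2)·v(2) − u'(0)·0 = 0.
Weak formulation: find u (satisfying any essential BC) such that ∫_0^2 u'(x) v'(x) dx = ∫_0^2 f v dx for all v ∈ V (Dirichlet at 0 absorbed into V; the Neumann datum at x = 2 is zero, so no boundary term remains).
Substituting f(x) = -3*x^2 + 3*x - 1, the right-hand side is ∫_0^2 (-3*x^2 + 3*x - 1) v dx.


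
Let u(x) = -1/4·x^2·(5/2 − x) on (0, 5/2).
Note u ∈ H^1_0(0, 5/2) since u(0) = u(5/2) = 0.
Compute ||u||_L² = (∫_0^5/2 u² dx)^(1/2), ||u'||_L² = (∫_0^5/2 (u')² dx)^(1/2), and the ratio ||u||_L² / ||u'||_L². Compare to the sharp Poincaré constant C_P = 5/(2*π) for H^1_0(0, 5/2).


||u||_L² / ||u'||_L² = 5*sqrt(14)/28 < C_P = 5/(2*π).

u(x) = -1/4·x^2·(5/2 − x), so u'(x) = x*(3*x - 5)/4.
u(x) = -1/4·x^2·(5/2 − x) vanishes at x = 0 and x = 5/2, so u ∈ H^1_0(0, 5/2). Differentiate via the product rule and integrate the resulting polynomials term by term.
  ∫_0^5/2 u² dx = ∫_0^5/2 (x^6/16 - 5*x^5/16 + 25*x^4/64) dx. Term by term:
    ∫_0^5/2 x^6/16 dx = 78125/14336;  ∫_0^5/2 -5*x^5/16 dx = -78125/6144;  ∫_0^5/2 25*x^4/64 dx = 15625/2048.
  Sum: 78125/14336 − 78125/6144 + 15625/2048 = 15625/43008.
  ∫_0^5/2 (u')² dx = ∫_0^5/2 (9*x^4/16 - 15*x^3/8 + 25*x^2/16) dx. Term by term:
    ∫_0^5/2 9*x^4/16 dx = 5625/512;  ∫_0^5/2 -15*x^3/8 dx = -9375/512;  ∫_0^5/2 25*x^2/16 dx = 3125/384.
  Sum: 5625/512 − 9375/512 + 3125/384 = 625/768.
∫_0^5/2 u² dx = 15625/43008, so ||u||_L² = 125*sqrt(42)/1344.
∫_0^5/2 (u')² dx = 625/768, so ||u'||_L² = 25*sqrt(3)/48.
Ratio ||u||_L² / ||u'||_L² = 5*sqrt(14)/28.
Sharp Poincaré constant on H^1_0(0, 5/2) is C_P = L/π = 5/(2*π), achieved by sin(2*π/5·x).
A polynomial bump cannot attain the sharp Poincaré constant (only the first sine eigenfunction does), so the ratio is strictly less than C_P, consistent with ||u||_L² ≤ C_P ||u'||_L².


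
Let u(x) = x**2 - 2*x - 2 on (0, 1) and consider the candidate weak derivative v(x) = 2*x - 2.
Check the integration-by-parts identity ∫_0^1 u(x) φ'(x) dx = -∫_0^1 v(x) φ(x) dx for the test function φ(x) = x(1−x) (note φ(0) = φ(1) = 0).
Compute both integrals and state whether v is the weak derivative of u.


LHS = 1/6, RHS = 1/6. Yes, v = u' weakly.

u(x) = x**2 - 2*x - 2, classical derivative u'(x) = 2*x - 2.
φ(x) = x(1−x), so φ'(x) = 1 - 2*x.
Note φ(0) = φ(1) = 0, so the boundary term u·φ vanishes.
LHS = ∫_0^1 u(x) φ'(x) dx = ∫_0^1 (-2*x^3 + 5*x^2 + 2*x - 2) dx. Term by term:
  ∫_0^1 -2*x^3 dx = -1/2;  ∫_0^1 5*x^2 dx = 5/3;  ∫_0^1 2*x dx = 1;
  ∫_0^1 -2 dx = -2.
Sum: -1/2 + 5/3 + 1 − 2 = 1/6.
So LHS = 1/6.
∫_0^1 v(x) φ(x) dx = ∫_0^1 (-2*x^3 + 4*x^2 - 2*x) dx. Term by term:
  ∫_0^1 -2*x^3 dx = -1/2;  ∫_0^1 4*x^2 dx = 4/3;  ∫_0^1 -2*x dx = -1.
Sum: -1/2 + 4/3 − 1 = -1/6.
So RHS = -∫_0^1 v(x) φ(x) dx = 1/6.
LHS = RHS, so the identity holds for this test φ.
Moreover u is smooth here and v(x) = u'(x) = 2*x - 2 pointwise, so the identity holds for every test function. Hence v is the weak derivative of u.


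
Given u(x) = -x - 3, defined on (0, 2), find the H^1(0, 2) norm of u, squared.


||u||_{H^1}^2 = 104/3

The H^1 norm (squared) on an interval (0, L) is
  ||u||_{H^1}^2 = ∫_0^L u(x)^2 dx + ∫_0^L u'(x)^2 dx.
Compute u'(x) = -1.
Then u(x)^2 = x**2 + 6*x + 9 and u'(x)^2 = 1.
Integrate each monomial from 0 to 2 using ∫_0^2 c·x^n dx = c·2^(n+1)/(n+1):
  ∫_0^2 u(x)^2 dx = ∫_0^2 (x^2 + 6*x + 9) dx. Term by term:
    ∫_0^2 x^2 dx = 8/3;  ∫_0^2 6*x dx = 12;  ∫_0^2 9 dx = 18.
  Sum: 8/3 + 12 + 18 = 98/3.
  ∫_0^2 u'(x)^2 dx = ∫_0^2 (1) dx. Term by term:
    ∫_0^2 1 dx = 2.
Adding: ||u||_{H^1}^2 = 98/3 + 2 = 104/3.


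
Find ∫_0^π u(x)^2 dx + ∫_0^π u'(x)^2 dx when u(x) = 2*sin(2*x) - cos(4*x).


||u||_{H^1(0,π)}^2 = 37*π/2

u'(x) = 4*sin(4*x) + 4*cos(2*x).
Expand u² and (u')² and integrate term by term on (0, π), using: for integers n ≥ 1, ∫_0^π sin²(nx) dx = ∫_0^π cos²(nx) dx = π/2; for n ≠ n', ∫_0^π sin(nx)sin(n'x) dx = ∫_0^π cos(nx)cos(n'x) dx = 0; and by product-to-sum, ∫_0^π sin(nx)cos(n'x) dx = ½∫_0^π [sin((n+n')x) + sin((n−n')x)] dx, which is 0 when n+n' is even and 2n/(n²−n'²) when n+n' is odd (it need not vanish on (0, π)).
  u² squared terms: (-1)²·∫cos(4x)² dx = 1·π/2 = π/2;  (2)²·∫sin(2x)² dx = 4·π/2 = 2*π.
  u² cross terms: 2·(-1)·(2)·∫cos(4x)·sin(2x) dx = -4·(0) = 0.
  So ∫_0^π u² dx = π/2 + 2*π + 0 = 5*π/2.
  (u')² squared terms: (4)²·∫cos(2x)² dx = 16·π/2 = 8*π;  (4)²·∫sin(4x)² dx = 16·π/2 = 8*π.
  (u')² cross terms: 2·(4)·(4)·∫cos(2x)·sin(4x) dx = 32·(0) = 0.
  So ∫_0^π (u')² dx = 8*π + 8*π + 0 = 16*π.
||u||_{H^1}^2 = (5*π/2) + (16*π) = 37*π/2.


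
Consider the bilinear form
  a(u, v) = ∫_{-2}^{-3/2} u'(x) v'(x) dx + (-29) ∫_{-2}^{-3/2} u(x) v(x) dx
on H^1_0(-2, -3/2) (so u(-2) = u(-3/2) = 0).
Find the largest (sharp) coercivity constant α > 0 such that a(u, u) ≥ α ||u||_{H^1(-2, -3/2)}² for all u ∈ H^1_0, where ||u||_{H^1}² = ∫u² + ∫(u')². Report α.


α = (-29 + 4*π^2)/(1 + 4*π^2)

Coercivity of a(·,·) on H^1_0(-2, -3/2) means a(u, u) ≥ α ||u||_{H^1}² for every u ∈ H^1_0.
The interval has length L = 1/2, and Poincaré/coercivity depend only on L. Here a(u, u) = ∫(u')² + (-29)·∫u².
Here c = -29 < 0 with |c| < (π/L)² = 4*π^2, so coercivity still holds. The condition a(u,u) ≥ α||u||_{H^1}² reads (1−α)∫(u')² ≥ (α−c)∫u². Any admissible α is ≤ 1 (rapidly oscillating u have ∫u²/∫(u')² → 0), and α = 1 would force 0 ≥ (1−c)∫u², impossible since c < 1; so 1−α > 0. By the sharp Poincaré inequality on H^1_0 of an interval of length L, ∫(u')² ≥ (π/L)²∫u² with equality for the first sine mode sin(π(x−x₀)/L) (x₀ the left endpoint), so the inequality holds for all u iff (1−α)(π/L)² ≥ α − c, i.e. α ≤ ((π/L)² + c)/((π/L)² + 1) = (1 + c(L/π)²)/(1 + (L/π)²). (Direct route, valid since c ≤ 0: Poincaré gives c∫u² ≥ c(L/π)²∫(u')², so a(u,u) ≥ (1 + c(L/π)²)∫(u')², while ||u||_{H^1}² ≤ (1 + (L/π)²)∫(u')²; dividing yields the same α.) With (π/L)² = 4*π^2 and c = -29, the largest admissible constant is α = ((π/L)² + c)/((π/L)² + 1).
Simplifying, α = (-29 + 4*π^2)/(1 + 4*π^2).


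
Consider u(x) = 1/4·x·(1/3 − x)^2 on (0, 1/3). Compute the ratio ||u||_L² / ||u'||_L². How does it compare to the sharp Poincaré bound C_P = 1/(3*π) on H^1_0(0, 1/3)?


||u||_L² / ||u'||_L² = sqrt(14)/42 < C_P = 1/(3*π).

u(x) = 1/4·x·(1/3 − x)^2, so u'(x) = (3*x - 1)*(9*x - 1)/36.
u(x) = 1/4·x·(1/3 − x)^2 vanishes at x = 0 and x = 1/3, so u ∈ H^1_0(0, 1/3). Differentiate via the product rule and integrate the resulting polynomials term by term.
  ∫_0^1/3 u² dx = ∫_0^1/3 (x^6/16 - x^5/12 + x^4/24 - x^3/108 + x^2/1296) dx. Term by term:
    ∫_0^1/3 x^6/16 dx = 1/244944;  ∫_0^1/3 -x^5/12 dx = -1/52488;  ∫_0^1/3 x^4/24 dx = 1/29160;
    ∫_0^1/3 -x^3/108 dx = -1/34992;  ∫_0^1/3 x^2/1296 dx = 1/104976.
  Sum: 1/244944 − 1/52488 + 1/29160 − 1/34992 + 1/104976 = 1/3674160.
  ∫_0^1/3 (u')² dx = ∫_0^1/3 (9*x^4/16 - x^3/2 + 11*x^2/72 - x/54 + 1/1296) dx. Term by term:
    ∫_0^1/3 9*x^4/16 dx = 1/2160;  ∫_0^1/3 -x^3/2 dx = -1/648;  ∫_0^1/3 11*x^2/72 dx = 11/5832;
    ∫_0^1/3 -x/54 dx = -1/972;  ∫_0^1/3 1/1296 dx = 1/3888.
  Sum: 1/2160 − 1/648 + 11/5832 − 1/972 + 1/3888 = 1/29160.
∫_0^1/3 u² dx = 1/3674160, so ||u||_L² = sqrt(35)/11340.
∫_0^1/3 (u')² dx = 1/29160, so ||u'||_L² = sqrt(10)/540.
Ratio ||u||_L² / ||u'||_L² = sqrt(14)/42.
Sharp Poincaré constant on H^1_0(0, 1/3) is C_P = L/π = 1/(3*π), achieved by sin(3*π·x).
A polynomial bump cannot attain the sharp Poincaré constant (only the first sine eigenfunction does), so the ratio is strictly less than C_P, consistent with ||u||_L² ≤ C_P ||u'||_L².


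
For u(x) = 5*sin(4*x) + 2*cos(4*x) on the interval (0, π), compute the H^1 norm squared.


||u||_{H^1(0,π)}^2 = 493*π/2

u'(x) = -8*sin(4*x) + 20*cos(4*x).
Expand u² and (u')² and integrate term by term on (0, π), using: for integers n ≥ 1, ∫_0^π sin²(nx) dx = ∫_0^π cos²(nx) dx = π/2; for n ≠ n', ∫_0^π sin(nx)sin(n'x) dx = ∫_0^π cos(nx)cos(n'x) dx = 0; and by product-to-sum, ∫_0^π sin(nx)cos(n'x) dx = ½∫_0^π [sin((n+n')x) + sin((n−n')x)] dx, which is 0 when n+n' is even and 2n/(n²−n'²) when n+n' is odd (it need not vanish on (0, π)).
  u² squared terms: (2)²·∫cos(4x)² dx = 4·π/2 = 2*π;  (5)²·∫sin(4x)² dx = 25·π/2 = 25*π/2.
  u² cross terms: 2·(2)·(5)·∫cos(4x)·sin(4x) dx = 20·(0) = 0.
  So ∫_0^π u² dx = 2*π + 25*π/2 + 0 = 29*π/2.
  (u')² squared terms: (-8)²·∫sin(4x)² dx = 64·π/2 = 32*π;  (20)²·∫cos(4x)² dx = 400·π/2 = 200*π.
  (u')² cross terms: 2·(-8)·(20)·∫sin(4x)·cos(4x) dx = -320·(0) = 0.
  So ∫_0^π (u')² dx = 32*π + 200*π + 0 = 232*π.
||u||_{H^1}^2 = (29*π/2) + (232*π) = 493*π/2.


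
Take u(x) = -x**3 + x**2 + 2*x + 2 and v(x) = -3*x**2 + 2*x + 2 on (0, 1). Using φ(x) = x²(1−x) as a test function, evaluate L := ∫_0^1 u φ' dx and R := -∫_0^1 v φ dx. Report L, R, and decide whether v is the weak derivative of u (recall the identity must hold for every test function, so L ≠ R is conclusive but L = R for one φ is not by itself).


LHS = -1/6, RHS = -1/6. Yes, v = u' weakly.

u(x) = -x**3 + x**2 + 2*x + 2, classical derivative u'(x) = -3*x**2 + 2*x + 2.
φ(x) = x²(1−x), so φ'(x) = x*(2 - 3*x).
Note φ(0) = φ(1) = 0, so the boundary term u·φ vanishes.
LHS = ∫_0^1 u(x) φ'(x) dx = ∫_0^1 (3*x^5 - 5*x^4 - 4*x^3 - 2*x^2 + 4*x) dx. Term by term:
  ∫_0^1 3*x^5 dx = 1/2;  ∫_0^1 -5*x^4 dx = -1;  ∫_0^1 -4*x^3 dx = -1;
  ∫_0^1 -2*x^2 dx = -2/3;  ∫_0^1 4*x dx = 2.
Sum: 1/2 − 1 − 1 − 2/3 + 2 = -1/6.
So LHS = -1/6.
∫_0^1 v(x) φ(x) dx = ∫_0^1 (3*x^5 - 5*x^4 + 2*x^2) dx. Term by term:
  ∫_0^1 3*x^5 dx = 1/2;  ∫_0^1 -5*x^4 dx = -1;  ∫_0^1 2*x^2 dx = 2/3.
Sum: 1/2 − 1 + 2/3 = 1/6.
So RHS = -∫_0^1 v(x) φ(x) dx = -1/6.
LHS = RHS, so the identity holds for this test φ.
Moreover u is smooth here and v(x) = u'(x) = -3*x**2 + 2*x + 2 pointwise, so the identity holds for every test function. Hence v is the weak derivative of u.


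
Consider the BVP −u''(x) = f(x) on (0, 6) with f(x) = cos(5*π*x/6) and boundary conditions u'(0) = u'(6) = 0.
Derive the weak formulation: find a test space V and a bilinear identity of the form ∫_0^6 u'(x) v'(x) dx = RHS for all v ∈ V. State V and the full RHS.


V = H^1(0, 6) (no boundary constraint on v; u is determined up to an additive constant); weak form: ∫_0^6 u'v' dx = ∫_0^6 (cos(5*π*x/6)) v dx for all v ∈ V.

Multiply both sides by a test function v and integrate from 0 to 6:
  ∫_0^6 −u''(x) v(x) dx = ∫_0^6 f(x) v(x) dx.
Integrate the LHS by parts once:
  ∫_0^6 −u'' v dx = −[u'(x) v(x)]_0^6 + ∫_0^6 u'(x) v'(x) dx.
Thus ∫_0^6 u'(x) v'(x) dx = ∫_0^6 f(x) v(x) dx + [u'(x) v(x)]_0^6.
Choose V so that boundary terms are either known or forced to vanish.
u has homogeneous Neumann: u'(0) = u'(6) = 0. So [u' v]_0^6 = 0·v(6) − 0·v(0) = 0 for any v; take V = H^1(0, 6).
Weak formulation: find u (satisfying any essential BC) such that ∫_0^6 u'(x) v'(x) dx = ∫_0^6 f v dx for all v ∈ V (homogeneous Neumann, so boundary terms vanish).
Substituting f(x) = cos(5*π*x/6), the right-hand side is ∫_0^6 (cos(5*π*x/6)) v dx.
Compatibility check (pure Neumann): taking v ≡ 1 ∈ V gives 0 = ∫_0^6 f dx + (0) − (0), i.e. ∫_0^6 f dx must equal u'(0) − u'(6) = 0. Indeed ∫_0^6 (cos(5*π*x/6)) dx = 0, so the data are compatible. The solution is then unique only up to an additive constant (fix it e.g. by requiring ∫_0^6 u dx = 0).


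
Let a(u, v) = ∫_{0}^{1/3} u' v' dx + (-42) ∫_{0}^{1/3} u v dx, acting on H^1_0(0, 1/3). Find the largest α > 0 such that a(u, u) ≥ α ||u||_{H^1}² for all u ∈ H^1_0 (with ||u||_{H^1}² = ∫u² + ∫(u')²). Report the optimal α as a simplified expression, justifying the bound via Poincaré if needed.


α = 3*(-14 + 3*π^2)/(1 + 9*π^2)

Coercivity of a(·,·) on H^1_0(0, 1/3) means a(u, u) ≥ α ||u||_{H^1}² for every u ∈ H^1_0.
The interval has length L = 1/3, and Poincaré/coercivity depend only on L. Here a(u, u) = ∫(u')² + (-42)·∫u².
Here c = -42 < 0 with |c| < (π/L)² = 9*π^2, so coercivity still holds. The condition a(u,u) ≥ α||u||_{H^1}² reads (1−α)∫(u')² ≥ (α−c)∫u². Any admissible α is ≤ 1 (rapidly oscillating u have ∫u²/∫(u')² → 0), and α = 1 would force 0 ≥ (1−c)∫u², impossible since c < 1; so 1−α > 0. By the sharp Poincaré inequality on H^1_0 of an interval of length L, ∫(u')² ≥ (π/L)²∫u² with equality for the first sine mode sin(π(x−x₀)/L) (x₀ the left endpoint), so the inequality holds for all u iff (1−α)(π/L)² ≥ α − c, i.e. α ≤ ((π/L)² + c)/((π/L)² + 1) = (1 + c(L/π)²)/(1 + (L/π)²). (Direct route, valid since c ≤ 0: Poincaré gives c∫u² ≥ c(L/π)²∫(u')², so a(u,u) ≥ (1 + c(L/π)²)∫(u')², while ||u||_{H^1}² ≤ (1 + (L/π)²)∫(u')²; dividing yields the same α.) With (π/L)² = 9*π^2 and c = -42, the largest admissible constant is α = ((π/L)² + c)/((π/L)² + 1).
Simplifying, α = 3*(-14 + 3*π^2)/(1 + 9*π^2).


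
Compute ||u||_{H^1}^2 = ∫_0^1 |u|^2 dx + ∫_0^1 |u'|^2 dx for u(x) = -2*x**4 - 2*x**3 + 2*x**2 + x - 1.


||u||_{H^1}^2 = 3323/315

The H^1 norm (squared) on an interval (0, L) is
  ||u||_{H^1}^2 = ∫_0^L u(x)^2 dx + ∫_0^L u'(x)^2 dx.
Compute u'(x) = -8*x**3 - 6*x**2 + 4*x + 1.
Then u(x)^2 = 4*x**8 + 8*x**7 - 4*x**6 - 12*x**5 + 4*x**4 + 8*x**3 - 3*x**2 - 2*x + 1 and u'(x)^2 = 64*x**6 + 96*x**5 - 28*x**4 - 64*x**3 + 4*x**2 + 8*x + 1.
Integrate each monomial from 0 to 1 using ∫_0^1 c·x^n dx = c·1^(n+1)/(n+1):
  ∫_0^1 u(x)^2 dx = ∫_0^1 (4*x^8 + 8*x^7 - 4*x^6 - 12*x^5 + 4*x^4 + 8*x^3 - 3*x^2 - 2*x + 1) dx. Term by term:
    ∫_0^1 4*x^8 dx = 4/9;  ∫_0^1 8*x^7 dx = 1;  ∫_0^1 -4*x^6 dx = -4/7;
    ∫_0^1 -12*x^5 dx = -2;  ∫_0^1 4*x^4 dx = 4/5;  ∫_0^1 8*x^3 dx = 2;
    ∫_0^1 -3*x^2 dx = -1;  ∫_0^1 -2*x dx = -1;  ∫_0^1 1 dx = 1.
  Sum: 4/9 + 1 − 4/7 − 2 + 4/5 + 2 − 1 − 1 + 1 = 212/315.
  ∫_0^1 u'(x)^2 dx = ∫_0^1 (64*x^6 + 96*x^5 - 28*x^4 - 64*x^3 + 4*x^2 + 8*x + 1) dx. Term by term:
    ∫_0^1 64*x^6 dx = 64/7;  ∫_0^1 96*x^5 dx = 16;  ∫_0^1 -28*x^4 dx = -28/5;
    ∫_0^1 -64*x^3 dx = -16;  ∫_0^1 4*x^2 dx = 4/3;  ∫_0^1 8*x dx = 4;
    ∫_0^1 1 dx = 1.
  Sum: 64/7 + 16 − 28/5 − 16 + 4/3 + 4 + 1 = 1037/105.
Adding: ||u||_{H^1}^2 = 212/315 + 1037/105 = 3323/315.


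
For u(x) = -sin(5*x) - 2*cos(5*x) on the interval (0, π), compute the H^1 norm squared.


||u||_{H^1(0,π)}^2 = 65*π

u'(x) = 10*sin(5*x) - 5*cos(5*x).
Expand u² and (u')² and integrate term by term on (0, π), using: for integers n ≥ 1, ∫_0^π sin²(nx) dx = ∫_0^π cos²(nx) dx = π/2; for n ≠ n', ∫_0^π sin(nx)sin(n'x) dx = ∫_0^π cos(nx)cos(n'x) dx = 0; and by product-to-sum, ∫_0^π sin(nx)cos(n'x) dx = ½∫_0^π [sin((n+n')x) + sin((n−n')x)] dx, which is 0 when n+n' is even and 2n/(n²−n'²) when n+n' is odd (it need not vanish on (0, π)).
  u² squared terms: (-1)²·∫sin(5x)² dx = 1·π/2 = π/2;  (-2)²·∫cos(5x)² dx = 4·π/2 = 2*π.
  u² cross terms: 2·(-1)·(-2)·∫sin(5x)·cos(5x) dx = 4·(0) = 0.
  So ∫_0^π u² dx = π/2 + 2*π + 0 = 5*π/2.
  (u')² squared terms: (-5)²·∫cos(5x)² dx = 25·π/2 = 25*π/2;  (10)²·∫sin(5x)² dx = 100·π/2 = 50*π.
  (u')² cross terms: 2·(-5)·(10)·∫cos(5x)·sin(5x) dx = -100·(0) = 0.
  So ∫_0^π (u')² dx = 25*π/2 + 50*π + 0 = 125*π/2.
||u||_{H^1}^2 = (5*π/2) + (125*π/2) = 65*π.


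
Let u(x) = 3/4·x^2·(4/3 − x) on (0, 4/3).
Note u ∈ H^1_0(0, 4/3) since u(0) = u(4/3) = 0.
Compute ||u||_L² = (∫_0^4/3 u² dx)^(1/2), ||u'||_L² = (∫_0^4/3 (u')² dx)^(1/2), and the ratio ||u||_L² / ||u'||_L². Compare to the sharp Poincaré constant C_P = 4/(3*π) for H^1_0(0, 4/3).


||u||_L² / ||u'||_L² = 2*sqrt(14)/21 < C_P = 4/(3*π).

u(x) = 3/4·x^2·(4/3 − x), so u'(x) = x*(8 - 9*x)/4.
u(x) = 3/4·x^2·(4/3 − x) vanishes at x = 0 and x = 4/3, so u ∈ H^1_0(0, 4/3). Differentiate via the product rule and integrate the resulting polynomials term by term.
  ∫_0^4/3 u² dx = ∫_0^4/3 (9*x^6/16 - 3*x^5/2 + x^4) dx. Term by term:
    ∫_0^4/3 9*x^6/16 dx = 1024/1701;  ∫_0^4/3 -3*x^5/2 dx = -1024/729;  ∫_0^4/3 x^4 dx = 1024/1215.
  Sum: 1024/1701 − 1024/729 + 1024/1215 = 1024/25515.
  ∫_0^4/3 (u')² dx = ∫_0^4/3 (81*x^4/16 - 9*x^3 + 4*x^2) dx. Term by term:
    ∫_0^4/3 81*x^4/16 dx = 64/15;  ∫_0^4/3 -9*x^3 dx = -64/9;  ∫_0^4/3 4*x^2 dx = 256/81.
  Sum: 64/15 − 64/9 + 256/81 = 128/405.
∫_0^4/3 u² dx = 1024/25515, so ||u||_L² = 32*sqrt(35)/945.
∫_0^4/3 (u')² dx = 128/405, so ||u'||_L² = 8*sqrt(10)/45.
Ratio ||u||_L² / ||u'||_L² = 2*sqrt(14)/21.
Sharp Poincaré constant on H^1_0(0, 4/3) is C_P = L/π = 4/(3*π), achieved by sin(3*π/4·x).
A polynomial bump cannot attain the sharp Poincaré constant (only the first sine eigenfunction does), so the ratio is strictly less than C_P, consistent with ||u||_L² ≤ C_P ||u'||_L².


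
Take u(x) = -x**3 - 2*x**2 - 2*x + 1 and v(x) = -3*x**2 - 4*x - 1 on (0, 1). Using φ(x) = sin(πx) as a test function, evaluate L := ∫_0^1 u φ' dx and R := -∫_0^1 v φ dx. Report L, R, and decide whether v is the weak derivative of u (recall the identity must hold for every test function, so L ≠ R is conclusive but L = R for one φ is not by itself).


LHS = -12/π^3 + 11/π, RHS = -12/π^3 + 9/π. No, v is not the weak derivative of u.

u(x) = -x**3 - 2*x**2 - 2*x + 1, classical derivative u'(x) = -3*x**2 - 4*x - 2.
φ(x) = sin(πx), so φ'(x) = π*cos(π*x).
Note φ(0) = φ(1) = 0, so the boundary term u·φ vanishes.
LHS = ∫_0^1 u(x) φ'(x) dx = ∫_0^1 (-π*x^3*cos(π*x) - 2*π*x^2*cos(π*x) - 2*π*x*cos(π*x) + π*cos(π*x)) dx. Term by term:
  ∫_0^1 π*cos(π*x) dx = 0;  ∫_0^1 -π*x^3*cos(π*x) dx = -12/π^3 + 3/π;  ∫_0^1 -2*π*x*cos(π*x) dx = 4/π;
  ∫_0^1 -2*π*x^2*cos(π*x) dx = 4/π.
Sum: 0 + -12/π^3 + 3/π + 4/π + 4/π = -12/π^3 + 11/π.
So LHS = -12/π^3 + 11/π.
∫_0^1 v(x) φ(x) dx = ∫_0^1 (-3*x^2*sin(π*x) - 4*x*sin(π*x) - sin(π*x)) dx. Term by term:
  ∫_0^1 -sin(π*x) dx = -2/π;  ∫_0^1 -4*x*sin(π*x) dx = -4/π;  ∫_0^1 -3*x^2*sin(π*x) dx = -3/π + 12/π^3.
Sum: -2/π − 4/π + -3/π + 12/π^3 = -9/π + 12/π^3.
So RHS = -∫_0^1 v(x) φ(x) dx = -12/π^3 + 9/π.
LHS − RHS = 2/π ≠ 0, so the identity fails.
(For a valid weak derivative the identity must hold for EVERY test function, in particular this one. The failure shows v is NOT the weak derivative of u.)
Correct weak derivative would be u'(x) = -3*x**2 - 4*x - 2.


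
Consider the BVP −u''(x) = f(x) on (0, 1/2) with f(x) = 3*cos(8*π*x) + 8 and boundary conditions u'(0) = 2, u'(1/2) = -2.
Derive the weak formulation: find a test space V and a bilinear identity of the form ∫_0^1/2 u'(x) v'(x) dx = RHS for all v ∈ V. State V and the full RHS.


V = H^1(0, 1/2) (v unrestricted at boundary; u is determined up to an additive constant); weak form: ∫_0^1/2 u'v' dx = ∫_0^1/2 (3*cos(8*π*x) + 8) v dx − 2·v(1/2) − 2·v(0) for all v ∈ V.

Multiply both sides by a test function v and integrate from 0 to 1/2:
  ∫_0^1/2 −u''(x) v(x) dx = ∫_0^1/2 f(x) v(x) dx.
Integrate the LHS by parts once:
  ∫_0^1/2 −u'' v dx = −[u'(x) v(x)]_0^1/2 + ∫_0^1/2 u'(x) v'(x) dx.
Thus ∫_0^1/2 u'(x) v'(x) dx = ∫_0^1/2 f(x) v(x) dx + [u'(x) v(x)]_0^1/2.
Choose V so that boundary terms are either known or forced to vanish.
u has inhomogeneous Neumann u'(0) = 2, u'(1/2) = -2. [u' v]_0^1/2 = (-2)·v(1/2) − (2)·v(0) = − 2·v(1/2) − 2·v(0). Take V = H^1(0, 1/2); boundary term becomes part of RHS.
Weak formulation: find u (satisfying any essential BC) such that ∫_0^1/2 u'(x) v'(x) dx = ∫_0^1/2 f v dx − 2·v(1/2) − 2·v(0) for all v ∈ V (Neumann data are natural BCs: they enter the RHS as boundary terms).
Substituting f(x) = 3*cos(8*π*x) + 8, the right-hand side is ∫_0^1/2 (3*cos(8*π*x) + 8) v dx − 2·v(1/2) − 2·v(0).
Compatibility check (pure Neumann): taking v ≡ 1 ∈ V gives 0 = ∫_0^1/2 f dx + (-2) − (2), i.e. ∫_0^1/2 f dx must equal u'(0) − u'(1/2) = 4. Indeed ∫_0^1/2 (3*cos(8*π*x) + 8) dx = 4, so the data are compatible. The solution is then unique only up to an additive constant (fix it e.g. by requiring ∫_0^1/2 u dx = 0).


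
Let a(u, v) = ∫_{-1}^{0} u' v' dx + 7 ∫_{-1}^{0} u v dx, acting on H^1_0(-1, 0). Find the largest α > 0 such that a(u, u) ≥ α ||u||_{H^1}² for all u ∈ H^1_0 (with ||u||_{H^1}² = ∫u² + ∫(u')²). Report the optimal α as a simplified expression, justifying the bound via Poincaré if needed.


α = 1

Coercivity of a(·,·) on H^1_0(-1, 0) means a(u, u) ≥ α ||u||_{H^1}² for every u ∈ H^1_0.
The interval has length L = 1, and Poincaré/coercivity depend only on L. Here a(u, u) = ∫(u')² + (7)·∫u².
Here c = 7 ≥ 1, so a(u,u) = ∫(u')² + c∫u² ≥ ∫(u')² + ∫u² = ||u||_{H^1}², i.e. α = 1 works. No larger α is possible: a(u,u) ≥ α||u||_{H^1}² means (1−α)∫(u')² ≥ (α−c)∫u², and for the modes u_n = sin(nπ(x−x₀)/L) (x₀ the left endpoint) one has ∫u_n²/∫(u_n')² = (L/(nπ))² → 0, so a(u_n,u_n)/||u_n||_{H^1}² → 1. Hence the optimal constant is α = 1.
Therefore α = 1.


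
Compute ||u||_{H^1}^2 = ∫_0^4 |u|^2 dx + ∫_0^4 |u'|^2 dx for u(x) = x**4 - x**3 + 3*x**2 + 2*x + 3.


||u||_{H^1}^2 = 19901276/315

The H^1 norm (squared) on an interval (0, L) is
  ||u||_{H^1}^2 = ∫_0^L u(x)^2 dx + ∫_0^L u'(x)^2 dx.
Compute u'(x) = 4*x**3 - 3*x**2 + 6*x + 2.
Then u(x)^2 = x**8 - 2*x**7 + 7*x**6 - 2*x**5 + 11*x**4 + 6*x**3 + 22*x**2 + 12*x + 9 and u'(x)^2 = 16*x**6 - 24*x**5 + 57*x**4 - 20*x**3 + 24*x**2 + 24*x + 4.
Integrate each monomial from 0 to 4 using ∫_0^4 c·x^n dx = c·4^(n+1)/(n+1):
  ∫_0^4 u(x)^2 dx = ∫_0^4 (x^8 - 2*x^7 + 7*x^6 - 2*x^5 + 11*x^4 + 6*x^3 + 22*x^2 + 12*x + 9) dx. Term by term:
    ∫_0^4 x^8 dx = 262144/9;  ∫_0^4 -2*x^7 dx = -16384;  ∫_0^4 7*x^6 dx = 16384;
    ∫_0^4 -2*x^5 dx = -4096/3;  ∫_0^4 11*x^4 dx = 11264/5;  ∫_0^4 6*x^3 dx = 384;
    ∫_0^4 22*x^2 dx = 1408/3;  ∫_0^4 12*x dx = 96;  ∫_0^4 9 dx = 36.
  Sum: 262144/9 − 16384 + 16384 − 4096/3 + 11264/5 + 384 + 1408/3 + 96 + 36 = 1394996/45.
  ∫_0^4 u'(x)^2 dx = ∫_0^4 (16*x^6 - 24*x^5 + 57*x^4 - 20*x^3 + 24*x^2 + 24*x + 4) dx. Term by term:
    ∫_0^4 16*x^6 dx = 262144/7;  ∫_0^4 -24*x^5 dx = -16384;  ∫_0^4 57*x^4 dx = 58368/5;
    ∫_0^4 -20*x^3 dx = -1280;  ∫_0^4 24*x^2 dx = 512;  ∫_0^4 24*x dx = 192;
    ∫_0^4 4 dx = 16.
  Sum: 262144/7 − 16384 + 58368/5 − 1280 + 512 + 192 + 16 = 1126256/35.
Adding: ||u||_{H^1}^2 = 1394996/45 + 1126256/35 = 19901276/315.


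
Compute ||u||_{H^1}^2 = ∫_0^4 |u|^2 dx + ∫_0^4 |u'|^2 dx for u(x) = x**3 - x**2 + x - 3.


||u||_{H^1}^2 = 259928/105

The H^1 norm (squared) on an interval (0, L) is
  ||u||_{H^1}^2 = ∫_0^L u(x)^2 dx + ∫_0^L u'(x)^2 dx.
Compute u'(x) = 3*x**2 - 2*x + 1.
Then u(x)^2 = x**6 - 2*x**5 + 3*x**4 - 8*x**3 + 7*x**2 - 6*x + 9 and u'(x)^2 = 9*x**4 - 12*x**3 + 10*x**2 - 4*x + 1.
Integrate each monomial from 0 to 4 using ∫_0^4 c·x^n dx = c·4^(n+1)/(n+1):
  ∫_0^4 u(x)^2 dx = ∫_0^4 (x^6 - 2*x^5 + 3*x^4 - 8*x^3 + 7*x^2 - 6*x + 9) dx. Term by term:
    ∫_0^4 x^6 dx = 16384/7;  ∫_0^4 -2*x^5 dx = -4096/3;  ∫_0^4 3*x^4 dx = 3072/5;
    ∫_0^4 -8*x^3 dx = -512;  ∫_0^4 7*x^2 dx = 448/3;  ∫_0^4 -6*x dx = -48;
    ∫_0^4 9 dx = 36.
  Sum: 16384/7 − 4096/3 + 3072/5 − 512 + 448/3 − 48 + 36 = 42524/35.
  ∫_0^4 u'(x)^2 dx = ∫_0^4 (9*x^4 - 12*x^3 + 10*x^2 - 4*x + 1) dx. Term by term:
    ∫_0^4 9*x^4 dx = 9216/5;  ∫_0^4 -12*x^3 dx = -768;  ∫_0^4 10*x^2 dx = 640/3;
    ∫_0^4 -4*x dx = -32;  ∫_0^4 1 dx = 4.
  Sum: 9216/5 − 768 + 640/3 − 32 + 4 = 18908/15.
Adding: ||u||_{H^1}^2 = 42524/35 + 18908/15 = 259928/105.


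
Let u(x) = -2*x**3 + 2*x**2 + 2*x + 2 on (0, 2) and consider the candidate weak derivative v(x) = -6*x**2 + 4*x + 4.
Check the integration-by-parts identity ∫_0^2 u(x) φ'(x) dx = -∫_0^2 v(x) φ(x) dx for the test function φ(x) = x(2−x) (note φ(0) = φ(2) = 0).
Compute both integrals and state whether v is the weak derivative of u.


LHS = 8/5, RHS = -16/15. No, v is not the weak derivative of u.

u(x) = -2*x**3 + 2*x**2 + 2*x + 2, classical derivative u'(x) = -6*x**2 + 4*x + 2.
φ(x) = x(2−x), so φ'(x) = 2 - 2*x.
Note φ(0) = φ(2) = 0, so the boundary term u·φ vanishes.
LHS = ∫_0^2 u(x) φ'(x) dx = ∫_0^2 (4*x^4 - 8*x^3 + 4) dx. Term by term:
  ∫_0^2 4*x^4 dx = 128/5;  ∫_0^2 -8*x^3 dx = -32;  ∫_0^2 4 dx = 8.
Sum: 128/5 − 32 + 8 = 8/5.
So LHS = 8/5.
∫_0^2 v(x) φ(x) dx = ∫_0^2 (6*x^4 - 16*x^3 + 4*x^2 + 8*x) dx. Term by term:
  ∫_0^2 6*x^4 dx = 192/5;  ∫_0^2 -16*x^3 dx = -64;  ∫_0^2 4*x^2 dx = 32/3;
  ∫_0^2 8*x dx = 16.
Sum: 192/5 − 64 + 32/3 + 16 = 16/15.
So RHS = -∫_0^2 v(x) φ(x) dx = -16/15.
LHS − RHS = 8/3 ≠ 0, so the identity fails.
(For a valid weak derivative the identity must hold for EVERY test function, in particular this one. The failure shows v is NOT the weak derivative of u.)
Correct weak derivative would be u'(x) = -6*x**2 + 4*x + 2.


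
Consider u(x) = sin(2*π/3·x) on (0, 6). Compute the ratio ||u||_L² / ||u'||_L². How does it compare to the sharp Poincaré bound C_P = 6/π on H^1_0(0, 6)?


||u||_L² / ||u'||_L² = 3/(2*π) < C_P = 6/π.

u(x) = sin(2*π/3·x), so u'(x) = 2*π*cos(2*π*x/3)/3.
Writing u(x) = A·sin(kπx/L) with A = 1 and k = 4, use ∫_0^L sin²(kπx/L) dx = L/2 and ∫_0^L cos²(kπx/L) dx = L/2.
u² = 1·sin²(2*π/3·x) and (u')² = 4*π^2/9·cos²(2*π/3·x), and each of sin², cos² integrates to L/2 = 3 over (0, 6).
∫_0^6 u² dx = 3, so ||u||_L² = sqrt(3).
∫_0^6 (u')² dx = 4*π^2/3, so ||u'||_L² = 2*sqrt(3)*π/3.
Ratio ||u||_L² / ||u'||_L² = 3/(2*π).
Sharp Poincaré constant on H^1_0(0, 6) is C_P = L/π = 6/π, achieved by sin(π/6·x).
This is the k = 4 harmonic; the ratio L/(kπ) is strictly less than C_P = L/π, consistent with the sharp inequality ||u||_L² ≤ C_P ||u'||_L².


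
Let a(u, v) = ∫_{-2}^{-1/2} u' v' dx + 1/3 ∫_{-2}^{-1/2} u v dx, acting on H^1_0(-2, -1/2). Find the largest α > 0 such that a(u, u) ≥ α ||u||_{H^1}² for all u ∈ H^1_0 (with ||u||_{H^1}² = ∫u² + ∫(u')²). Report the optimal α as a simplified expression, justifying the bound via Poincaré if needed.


α = (3 + 4*π^2)/(9 + 4*π^2)

Coercivity of a(·,·) on H^1_0(-2, -1/2) means a(u, u) ≥ α ||u||_{H^1}² for every u ∈ H^1_0.
The interval has length L = 3/2, and Poincaré/coercivity depend only on L. Here a(u, u) = ∫(u')² + (1/3)·∫u².
Here 0 < c = 1/3 < 1. The condition a(u,u) ≥ α||u||_{H^1}² reads (1−α)∫(u')² ≥ (α−c)∫u². Any admissible α is ≤ 1 (rapidly oscillating u have ∫u²/∫(u')² → 0), and α = 1 would force 0 ≥ (1−c)∫u², impossible since c < 1; so 1−α > 0. By the sharp Poincaré inequality on H^1_0 of an interval of length L, ∫(u')² ≥ (π/L)²∫u² with equality for the first sine mode sin(π(x−x₀)/L) (x₀ the left endpoint), so the inequality holds for all u iff (1−α)(π/L)² ≥ α − c, i.e. α ≤ ((π/L)² + c)/((π/L)² + 1) = (1 + c(L/π)²)/(1 + (L/π)²). With (π/L)² = 4*π^2/9 and c = 1/3, the largest admissible constant is α = ((π/L)² + c)/((π/L)² + 1).
Simplifying, α = (3 + 4*π^2)/(9 + 4*π^2).


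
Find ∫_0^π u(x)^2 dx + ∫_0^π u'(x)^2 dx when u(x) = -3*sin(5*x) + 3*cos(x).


||u||_{H^1(0,π)}^2 = 126*π

u'(x) = -3*sin(x) - 15*cos(5*x).
Expand u² and (u')² and integrate term by term on (0, π), using: for integers n ≥ 1, ∫_0^π sin²(nx) dx = ∫_0^π cos²(nx) dx = π/2; for n ≠ n', ∫_0^π sin(nx)sin(n'x) dx = ∫_0^π cos(nx)cos(n'x) dx = 0; and by product-to-sum, ∫_0^π sin(nx)cos(n'x) dx = ½∫_0^π [sin((n+n')x) + sin((n−n')x)] dx, which is 0 when n+n' is even and 2n/(n²−n'²) when n+n' is odd (it need not vanish on (0, π)).
  u² squared terms: (-3)²·∫sin(5x)² dx = 9·π/2 = 9*π/2;  (3)²·∫cos(x)² dx = 9·π/2 = 9*π/2.
  u² cross terms: 2·(-3)·(3)·∫sin(5x)·cos(x) dx = -18·(0) = 0.
  So ∫_0^π u² dx = 9*π/2 + 9*π/2 + 0 = 9*π.
  (u')² squared terms: (-15)²·∫cos(5x)² dx = 225·π/2 = 225*π/2;  (-3)²·∫sin(x)² dx = 9·π/2 = 9*π/2.
  (u')² cross terms: 2·(-15)·(-3)·∫cos(5x)·sin(x) dx = 90·(0) = 0.
  So ∫_0^π (u')² dx = 225*π/2 + 9*π/2 + 0 = 117*π.
||u||_{H^1}^2 = (9*π) + (117*π) = 126*π.


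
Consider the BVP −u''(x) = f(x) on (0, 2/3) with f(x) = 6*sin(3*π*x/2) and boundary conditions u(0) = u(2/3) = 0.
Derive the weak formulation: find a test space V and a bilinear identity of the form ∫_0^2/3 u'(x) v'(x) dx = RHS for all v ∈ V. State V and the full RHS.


V = H^1_0(0, 2/3) (so v(0) = v(2/3) = 0); weak form: ∫_0^2/3 u'v' dx = ∫_0^2/3 (6*sin(3*π*x/2)) v dx for all v ∈ V.

Multiply both sides by a test function v and integrate from 0 to 2/3:
  ∫_0^2/3 −u''(x) v(x) dx = ∫_0^2/3 f(x) v(x) dx.
Integrate the LHS by parts once:
  ∫_0^2/3 −u'' v dx = −[u'(x) v(x)]_0^2/3 + ∫_0^2/3 u'(x) v'(x) dx.
Thus ∫_0^2/3 u'(x) v'(x) dx = ∫_0^2/3 f(x) v(x) dx + [u'(x) v(x)]_0^2/3.
Choose V so that boundary terms are either known or forced to vanish.
u is Dirichlet: u(0) = u(2/3) = 0. Let V = H^1_0(0, 2/3); then v(0) = v(2/3) = 0, and [u' v]_0^2/3 = 0.
Weak formulation: find u (satisfying any essential BC) such that ∫_0^2/3 u'(x) v'(x) dx = ∫_0^2/3 f v dx for all v ∈ V.
Substituting f(x) = 6*sin(3*π*x/2), the right-hand side is ∫_0^2/3 (6*sin(3*π*x/2)) v dx.
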